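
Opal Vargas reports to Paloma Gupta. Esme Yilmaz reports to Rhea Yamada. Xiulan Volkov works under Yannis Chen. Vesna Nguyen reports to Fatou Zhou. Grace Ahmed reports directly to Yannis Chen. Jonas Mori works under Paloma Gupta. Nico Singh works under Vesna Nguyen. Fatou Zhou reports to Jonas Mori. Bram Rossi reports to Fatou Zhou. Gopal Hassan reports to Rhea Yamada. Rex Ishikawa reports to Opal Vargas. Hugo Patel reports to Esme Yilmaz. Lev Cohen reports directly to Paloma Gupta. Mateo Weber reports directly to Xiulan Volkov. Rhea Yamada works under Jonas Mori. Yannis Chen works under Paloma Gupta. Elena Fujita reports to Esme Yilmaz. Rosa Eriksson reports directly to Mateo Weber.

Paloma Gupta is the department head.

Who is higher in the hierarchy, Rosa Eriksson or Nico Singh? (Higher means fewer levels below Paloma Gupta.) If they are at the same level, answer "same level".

same level

Both Rosa Eriksson and Nico Singh are 4 levels below Paloma Gupta.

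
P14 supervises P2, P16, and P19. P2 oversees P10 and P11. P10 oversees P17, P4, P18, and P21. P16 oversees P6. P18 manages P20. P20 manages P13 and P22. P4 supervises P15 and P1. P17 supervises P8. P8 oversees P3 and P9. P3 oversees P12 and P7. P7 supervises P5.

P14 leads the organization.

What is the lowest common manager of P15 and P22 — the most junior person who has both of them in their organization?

P10

P15's chain of managers is P4, P10, P2, P14. P22's chain of managers is P20, P18, P10, P2, P14. The first manager that appears in both chains is P10.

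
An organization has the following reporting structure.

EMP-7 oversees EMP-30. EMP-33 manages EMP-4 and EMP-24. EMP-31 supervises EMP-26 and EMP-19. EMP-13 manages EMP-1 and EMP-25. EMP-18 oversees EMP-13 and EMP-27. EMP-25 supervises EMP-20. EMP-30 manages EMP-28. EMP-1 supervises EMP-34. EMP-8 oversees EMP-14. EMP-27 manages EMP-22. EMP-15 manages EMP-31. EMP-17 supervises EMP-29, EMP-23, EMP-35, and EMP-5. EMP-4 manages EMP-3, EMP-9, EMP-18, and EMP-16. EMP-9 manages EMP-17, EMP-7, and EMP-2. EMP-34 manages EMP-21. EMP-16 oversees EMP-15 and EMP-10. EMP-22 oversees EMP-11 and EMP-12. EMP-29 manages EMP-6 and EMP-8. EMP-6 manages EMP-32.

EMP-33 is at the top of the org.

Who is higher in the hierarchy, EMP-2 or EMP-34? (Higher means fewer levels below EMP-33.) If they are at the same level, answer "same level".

EMP-2 is 3 levels below EMP-33; EMP-34 is 5. EMP-2 is higher.

EMP-2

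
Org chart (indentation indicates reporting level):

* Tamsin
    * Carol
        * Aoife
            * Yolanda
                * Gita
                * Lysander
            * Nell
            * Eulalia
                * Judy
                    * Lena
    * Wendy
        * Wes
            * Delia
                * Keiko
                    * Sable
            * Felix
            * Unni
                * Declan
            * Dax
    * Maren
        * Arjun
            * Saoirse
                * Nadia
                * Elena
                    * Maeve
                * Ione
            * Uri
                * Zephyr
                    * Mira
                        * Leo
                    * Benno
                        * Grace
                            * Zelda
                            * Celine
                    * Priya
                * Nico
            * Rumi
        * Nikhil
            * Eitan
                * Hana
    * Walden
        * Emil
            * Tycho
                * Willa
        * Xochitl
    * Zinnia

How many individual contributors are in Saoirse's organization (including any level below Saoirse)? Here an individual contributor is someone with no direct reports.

3

The people in Saoirse's organization with no one reporting to them are Ione, Maeve, Nadia. That is 3.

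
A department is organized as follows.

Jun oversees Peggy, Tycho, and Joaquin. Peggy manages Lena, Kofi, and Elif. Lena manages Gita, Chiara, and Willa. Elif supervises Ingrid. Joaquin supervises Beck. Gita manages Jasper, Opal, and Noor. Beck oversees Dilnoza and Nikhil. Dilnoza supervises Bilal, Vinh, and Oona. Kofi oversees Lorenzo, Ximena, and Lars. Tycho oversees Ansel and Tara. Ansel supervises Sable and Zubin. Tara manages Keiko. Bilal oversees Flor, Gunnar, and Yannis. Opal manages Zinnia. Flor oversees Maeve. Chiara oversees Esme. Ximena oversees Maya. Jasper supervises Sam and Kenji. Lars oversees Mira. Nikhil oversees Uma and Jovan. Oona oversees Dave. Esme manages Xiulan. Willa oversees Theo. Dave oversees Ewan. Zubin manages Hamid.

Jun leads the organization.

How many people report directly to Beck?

Beck directly manages Dilnoza, Nikhil. That is 2 direct reports.

2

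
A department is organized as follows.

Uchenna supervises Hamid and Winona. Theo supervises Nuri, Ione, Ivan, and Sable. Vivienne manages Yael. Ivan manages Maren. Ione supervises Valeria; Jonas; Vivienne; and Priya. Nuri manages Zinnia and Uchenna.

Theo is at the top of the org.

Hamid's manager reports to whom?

Hamid reports to Uchenna, and Uchenna reports to Nuri. So Hamid's skip-level manager is Nuri.

Nuri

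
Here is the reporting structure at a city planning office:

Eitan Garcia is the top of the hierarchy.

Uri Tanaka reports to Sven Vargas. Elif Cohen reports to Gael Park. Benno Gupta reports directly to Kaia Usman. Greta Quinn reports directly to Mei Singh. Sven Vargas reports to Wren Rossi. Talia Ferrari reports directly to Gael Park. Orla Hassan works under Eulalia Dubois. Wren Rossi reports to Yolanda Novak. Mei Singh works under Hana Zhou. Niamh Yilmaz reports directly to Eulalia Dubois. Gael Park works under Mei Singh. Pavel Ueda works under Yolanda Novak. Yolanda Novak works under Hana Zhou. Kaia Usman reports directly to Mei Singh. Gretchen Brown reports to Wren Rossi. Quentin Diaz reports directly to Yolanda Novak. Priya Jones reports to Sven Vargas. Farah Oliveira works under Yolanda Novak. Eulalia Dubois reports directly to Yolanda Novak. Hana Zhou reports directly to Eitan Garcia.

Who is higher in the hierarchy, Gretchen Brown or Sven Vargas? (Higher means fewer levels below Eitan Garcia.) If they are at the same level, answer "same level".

same level

Both Gretchen Brown and Sven Vargas are 4 levels below Eitan Garcia.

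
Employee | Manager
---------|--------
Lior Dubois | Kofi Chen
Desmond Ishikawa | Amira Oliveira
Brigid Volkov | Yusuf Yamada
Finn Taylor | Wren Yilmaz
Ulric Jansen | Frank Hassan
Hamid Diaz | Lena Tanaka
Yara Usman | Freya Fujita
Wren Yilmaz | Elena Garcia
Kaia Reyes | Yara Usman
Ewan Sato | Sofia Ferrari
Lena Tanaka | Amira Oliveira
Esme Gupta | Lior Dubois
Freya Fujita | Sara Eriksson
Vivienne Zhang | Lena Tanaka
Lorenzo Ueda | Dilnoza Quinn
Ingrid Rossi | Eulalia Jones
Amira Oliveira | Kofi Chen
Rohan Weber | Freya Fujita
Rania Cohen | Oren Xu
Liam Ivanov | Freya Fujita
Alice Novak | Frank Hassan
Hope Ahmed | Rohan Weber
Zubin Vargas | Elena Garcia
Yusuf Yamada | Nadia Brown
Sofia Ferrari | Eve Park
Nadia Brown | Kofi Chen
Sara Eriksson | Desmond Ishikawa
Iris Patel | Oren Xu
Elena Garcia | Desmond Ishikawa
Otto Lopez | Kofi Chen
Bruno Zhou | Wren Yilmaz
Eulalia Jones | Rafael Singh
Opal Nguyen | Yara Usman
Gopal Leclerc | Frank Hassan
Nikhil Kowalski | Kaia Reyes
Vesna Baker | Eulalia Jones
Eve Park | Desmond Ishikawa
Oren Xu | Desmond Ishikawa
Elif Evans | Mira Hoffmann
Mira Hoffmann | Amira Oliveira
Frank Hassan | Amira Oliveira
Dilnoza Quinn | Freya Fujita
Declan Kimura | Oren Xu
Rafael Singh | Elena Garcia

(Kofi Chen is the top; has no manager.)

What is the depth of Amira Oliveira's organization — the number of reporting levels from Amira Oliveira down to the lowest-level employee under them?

The longest chain under Amira Oliveira runs Amira Oliveira → Desmond Ishikawa → Sara Eriksson → Freya Fujita → Yara Usman → Kaia Reyes → Nikhil Kowalski, which is 6 levels below Amira Oliveira.

6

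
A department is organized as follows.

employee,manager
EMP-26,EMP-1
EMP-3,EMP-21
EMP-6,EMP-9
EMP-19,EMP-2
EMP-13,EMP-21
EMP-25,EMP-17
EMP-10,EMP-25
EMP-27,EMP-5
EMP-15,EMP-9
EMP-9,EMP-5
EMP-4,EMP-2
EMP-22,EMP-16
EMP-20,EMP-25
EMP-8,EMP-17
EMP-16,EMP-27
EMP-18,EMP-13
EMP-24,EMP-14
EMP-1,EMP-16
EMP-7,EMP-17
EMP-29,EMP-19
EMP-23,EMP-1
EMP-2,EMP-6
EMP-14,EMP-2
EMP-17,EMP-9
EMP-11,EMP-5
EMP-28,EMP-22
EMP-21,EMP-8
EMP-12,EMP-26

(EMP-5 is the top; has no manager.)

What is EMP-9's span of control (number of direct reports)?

3

EMP-9 directly manages EMP-6, EMP-17, EMP-15. That is 3 direct reports.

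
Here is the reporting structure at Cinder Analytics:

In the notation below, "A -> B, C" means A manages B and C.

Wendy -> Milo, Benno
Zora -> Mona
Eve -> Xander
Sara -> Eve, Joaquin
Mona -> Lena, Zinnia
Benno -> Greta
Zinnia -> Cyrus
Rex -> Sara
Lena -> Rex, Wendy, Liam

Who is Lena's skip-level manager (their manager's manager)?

Lena reports to Mona, and Mona reports to Zora. So Lena's skip-level manager is Zora.

Zora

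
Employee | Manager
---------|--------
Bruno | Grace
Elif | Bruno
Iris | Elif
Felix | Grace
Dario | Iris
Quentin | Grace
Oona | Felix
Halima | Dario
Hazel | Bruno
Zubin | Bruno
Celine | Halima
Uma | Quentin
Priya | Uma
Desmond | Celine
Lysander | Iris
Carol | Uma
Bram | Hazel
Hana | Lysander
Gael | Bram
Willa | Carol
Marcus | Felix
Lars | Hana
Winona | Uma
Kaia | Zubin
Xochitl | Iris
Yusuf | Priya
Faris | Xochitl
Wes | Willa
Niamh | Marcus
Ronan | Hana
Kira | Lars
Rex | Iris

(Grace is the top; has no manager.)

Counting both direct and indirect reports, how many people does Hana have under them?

3

Hana directly manages Lars, Ronan. Under Lars: Kira (1). Ronan has no reports. So Hana's organization is 2 direct reports plus everyone under them: 2 + 1 = 3.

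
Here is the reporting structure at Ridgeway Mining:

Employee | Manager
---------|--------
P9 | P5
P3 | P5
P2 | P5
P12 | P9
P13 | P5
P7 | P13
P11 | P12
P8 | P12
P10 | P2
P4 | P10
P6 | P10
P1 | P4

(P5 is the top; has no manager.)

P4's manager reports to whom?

P2

P4 reports to P10, and P10 reports to P2. So P4's skip-level manager is P2.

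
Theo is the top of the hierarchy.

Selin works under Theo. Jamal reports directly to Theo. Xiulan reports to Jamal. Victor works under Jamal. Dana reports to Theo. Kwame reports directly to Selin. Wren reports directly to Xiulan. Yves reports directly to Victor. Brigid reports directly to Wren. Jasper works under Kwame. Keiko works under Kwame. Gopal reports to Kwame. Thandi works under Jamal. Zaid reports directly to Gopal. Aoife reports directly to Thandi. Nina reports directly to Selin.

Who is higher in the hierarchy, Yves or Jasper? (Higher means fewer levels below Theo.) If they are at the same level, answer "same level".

same level

Both Yves and Jasper are 3 levels below Theo.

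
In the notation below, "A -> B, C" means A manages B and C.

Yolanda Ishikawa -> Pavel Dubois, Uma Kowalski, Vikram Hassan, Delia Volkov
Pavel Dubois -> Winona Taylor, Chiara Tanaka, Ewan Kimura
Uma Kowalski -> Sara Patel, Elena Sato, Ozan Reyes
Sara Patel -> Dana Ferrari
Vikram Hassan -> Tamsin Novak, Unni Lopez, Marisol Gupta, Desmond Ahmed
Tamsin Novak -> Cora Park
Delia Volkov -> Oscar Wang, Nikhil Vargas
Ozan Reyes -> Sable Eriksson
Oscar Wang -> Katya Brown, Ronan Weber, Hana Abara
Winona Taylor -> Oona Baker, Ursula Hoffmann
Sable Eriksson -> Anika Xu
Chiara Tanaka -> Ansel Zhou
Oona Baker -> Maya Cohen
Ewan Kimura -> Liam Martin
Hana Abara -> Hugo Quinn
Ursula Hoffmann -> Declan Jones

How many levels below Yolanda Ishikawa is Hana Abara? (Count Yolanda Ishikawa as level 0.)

3

Chain from Hana Abara up to Yolanda Ishikawa: Hana Abara → Oscar Wang → Delia Volkov → Yolanda Ishikawa. That is 3 steps up, so Hana Abara is 3 levels below Yolanda Ishikawa.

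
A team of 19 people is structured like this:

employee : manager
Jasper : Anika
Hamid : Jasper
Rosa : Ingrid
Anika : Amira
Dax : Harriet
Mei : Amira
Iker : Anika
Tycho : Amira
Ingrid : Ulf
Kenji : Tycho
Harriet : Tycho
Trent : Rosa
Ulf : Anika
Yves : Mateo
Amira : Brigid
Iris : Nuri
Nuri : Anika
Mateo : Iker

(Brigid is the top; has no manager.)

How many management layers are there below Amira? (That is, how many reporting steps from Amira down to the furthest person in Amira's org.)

5

The longest chain under Amira runs Amira → Anika → Ulf → Ingrid → Rosa → Trent, which is 5 levels below Amira.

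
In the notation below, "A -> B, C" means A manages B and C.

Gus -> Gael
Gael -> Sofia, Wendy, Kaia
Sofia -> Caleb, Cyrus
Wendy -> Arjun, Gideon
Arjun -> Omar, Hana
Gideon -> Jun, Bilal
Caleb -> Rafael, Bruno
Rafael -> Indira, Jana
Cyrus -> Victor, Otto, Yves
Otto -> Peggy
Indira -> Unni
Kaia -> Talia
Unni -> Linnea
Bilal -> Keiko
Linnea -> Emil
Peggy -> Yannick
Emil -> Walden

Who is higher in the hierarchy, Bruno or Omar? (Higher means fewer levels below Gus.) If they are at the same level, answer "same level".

Both Bruno and Omar are 4 levels below Gus.

same level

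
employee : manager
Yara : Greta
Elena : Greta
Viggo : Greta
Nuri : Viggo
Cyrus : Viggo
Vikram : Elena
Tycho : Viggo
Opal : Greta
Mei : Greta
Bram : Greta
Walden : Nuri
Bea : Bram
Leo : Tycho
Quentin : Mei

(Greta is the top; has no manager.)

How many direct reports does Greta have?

6

Greta directly manages Yara, Elena, Viggo, Opal, Mei, Bram. That is 6 direct reports.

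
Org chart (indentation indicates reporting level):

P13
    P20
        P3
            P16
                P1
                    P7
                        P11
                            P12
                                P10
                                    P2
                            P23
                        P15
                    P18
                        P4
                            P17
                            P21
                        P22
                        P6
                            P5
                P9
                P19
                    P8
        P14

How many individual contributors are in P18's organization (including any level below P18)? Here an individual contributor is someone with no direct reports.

The people in P18's organization with no one reporting to them are P5, P22, P21, P17. That is 4.

4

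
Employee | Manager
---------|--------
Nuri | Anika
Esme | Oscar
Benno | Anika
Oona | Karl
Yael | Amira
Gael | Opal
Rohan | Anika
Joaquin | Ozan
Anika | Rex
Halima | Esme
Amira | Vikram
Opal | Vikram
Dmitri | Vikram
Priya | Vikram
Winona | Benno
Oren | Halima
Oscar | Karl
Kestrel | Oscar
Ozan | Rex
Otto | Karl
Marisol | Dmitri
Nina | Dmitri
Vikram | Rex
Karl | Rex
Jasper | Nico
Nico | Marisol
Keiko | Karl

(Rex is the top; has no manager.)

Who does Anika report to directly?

Anika reports directly to Rex.

Rex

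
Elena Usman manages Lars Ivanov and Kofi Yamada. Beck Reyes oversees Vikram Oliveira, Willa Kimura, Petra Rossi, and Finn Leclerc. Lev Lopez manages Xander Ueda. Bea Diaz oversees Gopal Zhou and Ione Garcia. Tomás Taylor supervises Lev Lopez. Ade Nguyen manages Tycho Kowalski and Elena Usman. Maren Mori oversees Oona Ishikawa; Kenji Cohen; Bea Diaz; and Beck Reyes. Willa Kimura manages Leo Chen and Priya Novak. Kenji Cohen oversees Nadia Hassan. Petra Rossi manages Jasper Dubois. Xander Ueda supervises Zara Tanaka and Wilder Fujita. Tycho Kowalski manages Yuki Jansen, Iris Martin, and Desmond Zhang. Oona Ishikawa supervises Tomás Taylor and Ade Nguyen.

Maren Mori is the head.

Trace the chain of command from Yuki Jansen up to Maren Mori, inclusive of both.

Yuki Jansen -> Tycho Kowalski -> Ade Nguyen -> Oona Ishikawa -> Maren Mori

Yuki Jansen reports to Tycho Kowalski. Tycho Kowalski reports to Ade Nguyen. Ade Nguyen reports to Oona Ishikawa. Oona Ishikawa reports to Maren Mori. Maren Mori is at the top.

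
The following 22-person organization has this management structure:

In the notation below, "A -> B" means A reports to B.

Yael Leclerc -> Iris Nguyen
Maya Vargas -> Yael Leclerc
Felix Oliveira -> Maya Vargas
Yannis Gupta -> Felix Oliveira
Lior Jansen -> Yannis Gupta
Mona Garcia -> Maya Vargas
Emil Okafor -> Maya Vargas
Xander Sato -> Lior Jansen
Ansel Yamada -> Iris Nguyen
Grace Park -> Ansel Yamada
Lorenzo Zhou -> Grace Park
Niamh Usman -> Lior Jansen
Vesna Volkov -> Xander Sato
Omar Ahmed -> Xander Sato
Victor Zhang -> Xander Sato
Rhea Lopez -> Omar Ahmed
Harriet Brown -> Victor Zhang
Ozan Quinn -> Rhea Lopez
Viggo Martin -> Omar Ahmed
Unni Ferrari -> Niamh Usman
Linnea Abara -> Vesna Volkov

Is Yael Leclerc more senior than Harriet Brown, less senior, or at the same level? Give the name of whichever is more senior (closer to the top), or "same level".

Yael Leclerc is 1 level below Iris Nguyen; Harriet Brown is 8. Yael Leclerc is higher.

Yael Leclerc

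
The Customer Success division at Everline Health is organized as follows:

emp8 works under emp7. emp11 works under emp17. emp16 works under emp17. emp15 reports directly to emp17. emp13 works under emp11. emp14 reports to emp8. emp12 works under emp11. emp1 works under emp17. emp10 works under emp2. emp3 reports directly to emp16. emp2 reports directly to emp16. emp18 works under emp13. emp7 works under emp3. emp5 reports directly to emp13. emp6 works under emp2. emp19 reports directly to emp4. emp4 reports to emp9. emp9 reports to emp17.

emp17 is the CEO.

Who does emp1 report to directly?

emp1 reports directly to emp17.

emp17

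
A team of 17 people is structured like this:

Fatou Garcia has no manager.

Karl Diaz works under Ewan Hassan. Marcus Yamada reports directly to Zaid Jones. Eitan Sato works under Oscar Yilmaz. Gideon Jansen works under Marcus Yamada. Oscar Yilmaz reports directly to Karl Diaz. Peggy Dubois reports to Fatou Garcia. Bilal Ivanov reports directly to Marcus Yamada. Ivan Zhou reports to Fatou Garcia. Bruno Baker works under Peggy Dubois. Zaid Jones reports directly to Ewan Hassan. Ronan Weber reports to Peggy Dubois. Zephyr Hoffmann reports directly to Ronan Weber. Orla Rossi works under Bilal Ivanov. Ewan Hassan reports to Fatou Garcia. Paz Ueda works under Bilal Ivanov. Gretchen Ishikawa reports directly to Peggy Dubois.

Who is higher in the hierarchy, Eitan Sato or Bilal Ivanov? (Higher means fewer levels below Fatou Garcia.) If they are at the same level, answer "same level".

same level

Both Eitan Sato and Bilal Ivanov are 4 levels below Fatou Garcia.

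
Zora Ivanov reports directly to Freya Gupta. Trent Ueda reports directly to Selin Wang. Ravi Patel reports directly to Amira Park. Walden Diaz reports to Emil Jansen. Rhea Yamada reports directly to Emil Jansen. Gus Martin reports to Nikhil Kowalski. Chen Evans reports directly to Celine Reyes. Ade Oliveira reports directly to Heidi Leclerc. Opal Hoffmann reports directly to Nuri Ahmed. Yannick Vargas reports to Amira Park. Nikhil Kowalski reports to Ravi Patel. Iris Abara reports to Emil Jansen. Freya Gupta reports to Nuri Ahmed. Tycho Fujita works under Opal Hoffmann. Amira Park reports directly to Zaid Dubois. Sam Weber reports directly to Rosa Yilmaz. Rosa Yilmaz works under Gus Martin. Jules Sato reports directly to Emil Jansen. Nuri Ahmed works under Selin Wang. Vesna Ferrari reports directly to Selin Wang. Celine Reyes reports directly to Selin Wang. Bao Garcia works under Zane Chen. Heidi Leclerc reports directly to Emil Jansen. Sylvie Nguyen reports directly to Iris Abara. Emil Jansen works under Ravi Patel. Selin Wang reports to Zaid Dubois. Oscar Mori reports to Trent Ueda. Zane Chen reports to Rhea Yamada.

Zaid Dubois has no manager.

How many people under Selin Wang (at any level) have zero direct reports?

5

The people in Selin Wang's organization with no one reporting to them are Vesna Ferrari, Oscar Mori, Chen Evans, Tycho Fujita, Zora Ivanov. That is 5.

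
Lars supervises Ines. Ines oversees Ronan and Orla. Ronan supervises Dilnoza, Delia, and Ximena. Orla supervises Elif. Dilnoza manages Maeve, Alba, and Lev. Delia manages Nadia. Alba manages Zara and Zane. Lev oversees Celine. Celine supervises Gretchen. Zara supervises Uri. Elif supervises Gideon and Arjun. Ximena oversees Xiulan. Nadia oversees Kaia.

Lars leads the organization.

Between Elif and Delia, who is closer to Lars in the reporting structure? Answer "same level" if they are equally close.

Both Elif and Delia are 3 levels below Lars.

same level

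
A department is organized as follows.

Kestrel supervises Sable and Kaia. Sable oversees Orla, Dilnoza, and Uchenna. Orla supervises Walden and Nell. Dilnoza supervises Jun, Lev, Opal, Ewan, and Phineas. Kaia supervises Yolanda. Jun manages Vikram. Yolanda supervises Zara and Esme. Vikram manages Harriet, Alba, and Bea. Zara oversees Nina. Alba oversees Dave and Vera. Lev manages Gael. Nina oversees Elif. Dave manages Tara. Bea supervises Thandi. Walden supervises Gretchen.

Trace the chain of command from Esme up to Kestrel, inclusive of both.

Esme -> Yolanda -> Kaia -> Kestrel

Esme reports to Yolanda. Yolanda reports to Kaia. Kaia reports to Kestrel. Kestrel is at the top.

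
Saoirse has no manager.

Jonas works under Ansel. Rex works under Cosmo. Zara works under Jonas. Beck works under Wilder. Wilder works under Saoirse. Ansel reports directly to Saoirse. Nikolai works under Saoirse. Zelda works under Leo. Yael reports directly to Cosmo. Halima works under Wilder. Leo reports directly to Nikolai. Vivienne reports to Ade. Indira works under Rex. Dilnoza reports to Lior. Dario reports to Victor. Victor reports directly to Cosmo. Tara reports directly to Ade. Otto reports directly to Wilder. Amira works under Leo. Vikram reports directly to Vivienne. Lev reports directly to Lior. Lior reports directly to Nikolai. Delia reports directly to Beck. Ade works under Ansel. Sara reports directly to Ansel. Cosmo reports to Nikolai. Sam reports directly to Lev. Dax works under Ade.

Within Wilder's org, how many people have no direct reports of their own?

The people in Wilder's organization with no one reporting to them are Otto, Halima, Delia. That is 3.

3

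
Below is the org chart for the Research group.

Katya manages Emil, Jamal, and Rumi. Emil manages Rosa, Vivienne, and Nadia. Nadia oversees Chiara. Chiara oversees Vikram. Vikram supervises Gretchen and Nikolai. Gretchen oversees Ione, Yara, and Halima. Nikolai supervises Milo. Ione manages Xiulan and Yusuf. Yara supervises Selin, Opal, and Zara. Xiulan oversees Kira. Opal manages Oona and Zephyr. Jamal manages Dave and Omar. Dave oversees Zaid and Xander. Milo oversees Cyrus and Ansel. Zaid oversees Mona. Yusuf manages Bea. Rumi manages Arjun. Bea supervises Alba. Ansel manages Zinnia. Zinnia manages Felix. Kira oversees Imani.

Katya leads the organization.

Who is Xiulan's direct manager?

Ione

Xiulan reports directly to Ione.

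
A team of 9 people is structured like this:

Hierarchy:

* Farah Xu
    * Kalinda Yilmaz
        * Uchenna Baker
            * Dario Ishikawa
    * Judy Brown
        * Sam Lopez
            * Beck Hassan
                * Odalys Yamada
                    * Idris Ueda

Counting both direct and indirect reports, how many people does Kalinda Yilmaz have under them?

Kalinda Yilmaz directly manages Uchenna Baker. Under Uchenna Baker: Dario Ishikawa (1). That's 2 in total.

2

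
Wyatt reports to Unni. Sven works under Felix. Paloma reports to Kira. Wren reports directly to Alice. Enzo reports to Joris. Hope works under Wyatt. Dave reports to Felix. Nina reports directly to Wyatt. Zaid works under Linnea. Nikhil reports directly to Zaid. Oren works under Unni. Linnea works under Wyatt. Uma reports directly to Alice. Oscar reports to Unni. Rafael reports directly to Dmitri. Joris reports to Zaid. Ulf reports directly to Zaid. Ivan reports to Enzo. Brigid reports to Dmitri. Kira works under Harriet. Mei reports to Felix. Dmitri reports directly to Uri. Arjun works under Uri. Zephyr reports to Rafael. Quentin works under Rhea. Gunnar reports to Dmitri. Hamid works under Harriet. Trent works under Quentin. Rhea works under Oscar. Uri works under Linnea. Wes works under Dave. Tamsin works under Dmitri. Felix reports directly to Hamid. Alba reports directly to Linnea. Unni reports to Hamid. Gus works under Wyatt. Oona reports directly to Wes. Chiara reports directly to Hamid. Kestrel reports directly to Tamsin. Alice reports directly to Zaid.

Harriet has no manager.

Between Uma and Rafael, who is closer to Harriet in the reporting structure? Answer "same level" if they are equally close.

same level

Both Uma and Rafael are 7 levels below Harriet.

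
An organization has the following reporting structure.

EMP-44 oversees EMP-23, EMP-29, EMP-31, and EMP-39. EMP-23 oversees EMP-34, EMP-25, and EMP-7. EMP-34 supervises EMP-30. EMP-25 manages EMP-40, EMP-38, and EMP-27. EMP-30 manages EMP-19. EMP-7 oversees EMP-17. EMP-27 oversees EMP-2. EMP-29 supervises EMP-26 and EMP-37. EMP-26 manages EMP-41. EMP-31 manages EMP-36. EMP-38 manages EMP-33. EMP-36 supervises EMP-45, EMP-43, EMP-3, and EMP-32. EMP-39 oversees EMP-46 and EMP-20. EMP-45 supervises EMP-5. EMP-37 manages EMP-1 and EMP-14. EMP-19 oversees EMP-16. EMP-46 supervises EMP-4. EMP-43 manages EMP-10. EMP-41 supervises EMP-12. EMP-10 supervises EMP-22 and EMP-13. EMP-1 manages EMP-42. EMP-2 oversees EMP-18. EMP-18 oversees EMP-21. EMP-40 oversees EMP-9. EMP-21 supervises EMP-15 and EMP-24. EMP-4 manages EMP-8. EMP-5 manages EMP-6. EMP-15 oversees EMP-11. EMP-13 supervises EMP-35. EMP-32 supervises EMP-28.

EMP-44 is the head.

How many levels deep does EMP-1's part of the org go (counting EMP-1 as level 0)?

1

The longest chain under EMP-1 runs EMP-1 → EMP-42, which is 1 level below EMP-1.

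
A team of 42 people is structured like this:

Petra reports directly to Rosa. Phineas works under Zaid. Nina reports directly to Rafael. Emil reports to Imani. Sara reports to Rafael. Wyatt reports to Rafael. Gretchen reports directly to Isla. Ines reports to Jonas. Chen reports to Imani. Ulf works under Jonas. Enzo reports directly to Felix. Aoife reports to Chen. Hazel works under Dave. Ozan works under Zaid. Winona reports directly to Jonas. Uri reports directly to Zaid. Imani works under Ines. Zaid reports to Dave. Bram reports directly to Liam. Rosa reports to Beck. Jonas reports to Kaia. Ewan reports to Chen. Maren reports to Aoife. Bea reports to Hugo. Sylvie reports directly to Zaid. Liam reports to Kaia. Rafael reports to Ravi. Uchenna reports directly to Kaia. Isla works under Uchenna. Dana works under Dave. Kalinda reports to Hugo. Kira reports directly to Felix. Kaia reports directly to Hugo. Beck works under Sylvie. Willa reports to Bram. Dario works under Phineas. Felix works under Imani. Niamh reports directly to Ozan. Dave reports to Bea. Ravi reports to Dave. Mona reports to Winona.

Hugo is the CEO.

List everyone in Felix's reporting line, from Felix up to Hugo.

Felix -> Imani -> Ines -> Jonas -> Kaia -> Hugo

Felix reports to Imani. Imani reports to Ines. Ines reports to Jonas. Jonas reports to Kaia. Kaia reports to Hugo. Hugo is at the top.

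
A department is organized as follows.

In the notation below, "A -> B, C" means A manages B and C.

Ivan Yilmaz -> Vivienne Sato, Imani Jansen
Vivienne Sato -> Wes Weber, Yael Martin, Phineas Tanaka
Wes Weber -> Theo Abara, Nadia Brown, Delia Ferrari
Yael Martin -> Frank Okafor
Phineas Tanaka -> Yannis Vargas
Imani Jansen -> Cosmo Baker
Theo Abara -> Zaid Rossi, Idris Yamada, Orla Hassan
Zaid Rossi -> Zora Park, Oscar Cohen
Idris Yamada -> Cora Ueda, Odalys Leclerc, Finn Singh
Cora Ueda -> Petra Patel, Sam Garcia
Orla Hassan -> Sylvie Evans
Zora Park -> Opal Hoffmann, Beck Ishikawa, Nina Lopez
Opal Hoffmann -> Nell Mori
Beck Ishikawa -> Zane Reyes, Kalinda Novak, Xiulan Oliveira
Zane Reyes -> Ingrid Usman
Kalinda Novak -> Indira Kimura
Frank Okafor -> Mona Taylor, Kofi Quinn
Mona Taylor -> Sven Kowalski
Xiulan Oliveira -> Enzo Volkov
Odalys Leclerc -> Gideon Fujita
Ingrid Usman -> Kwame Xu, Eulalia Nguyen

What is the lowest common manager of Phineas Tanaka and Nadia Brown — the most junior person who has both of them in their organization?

Phineas Tanaka's chain of managers is Vivienne Sato, Ivan Yilmaz. Nadia Brown's chain of managers is Wes Weber, Vivienne Sato, Ivan Yilmaz. The first manager that appears in both chains is Vivienne Sato.

Vivienne Sato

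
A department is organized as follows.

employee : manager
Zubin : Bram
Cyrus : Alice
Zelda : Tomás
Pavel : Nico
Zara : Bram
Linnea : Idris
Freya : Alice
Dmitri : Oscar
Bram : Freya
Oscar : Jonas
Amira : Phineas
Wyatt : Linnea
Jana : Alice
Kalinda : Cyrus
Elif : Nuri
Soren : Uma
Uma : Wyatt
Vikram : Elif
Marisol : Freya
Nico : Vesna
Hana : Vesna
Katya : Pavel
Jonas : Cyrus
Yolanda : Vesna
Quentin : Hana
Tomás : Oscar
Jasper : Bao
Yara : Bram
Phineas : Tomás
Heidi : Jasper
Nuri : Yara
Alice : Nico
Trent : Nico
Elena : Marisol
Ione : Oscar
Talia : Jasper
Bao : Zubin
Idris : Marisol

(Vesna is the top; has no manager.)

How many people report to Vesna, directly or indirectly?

Vesna directly manages Nico, Yolanda, Hana. Under Nico: Trent, Alice, Jana, Cyrus, Kalinda, Jonas, Oscar, Ione, Dmitri, Tomás, Zelda, Phineas, Amira, Freya, Bram, Zara, Yara, Nuri, Elif, Vikram, Zubin, Bao, Jasper, Talia, Heidi, Marisol, Elena, Idris, Linnea, Wyatt, Uma, Soren, Pavel, Katya (34). Yolanda has no reports. Under Hana: Quentin (1). So Vesna's organization is 3 direct reports plus everyone under them: 35 + 1 + 2 = 38.

38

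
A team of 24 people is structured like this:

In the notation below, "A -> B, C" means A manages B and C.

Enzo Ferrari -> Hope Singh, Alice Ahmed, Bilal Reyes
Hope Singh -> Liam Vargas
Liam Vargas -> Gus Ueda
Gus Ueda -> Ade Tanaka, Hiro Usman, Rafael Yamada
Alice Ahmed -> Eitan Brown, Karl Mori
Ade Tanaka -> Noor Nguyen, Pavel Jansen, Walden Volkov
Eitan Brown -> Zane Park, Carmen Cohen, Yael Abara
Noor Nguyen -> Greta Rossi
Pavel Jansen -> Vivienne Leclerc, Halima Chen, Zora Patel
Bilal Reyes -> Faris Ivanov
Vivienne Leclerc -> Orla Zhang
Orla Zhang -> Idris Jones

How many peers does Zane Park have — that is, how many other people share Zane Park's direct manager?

Zane Park reports to Eitan Brown. Eitan Brown's other direct reports are Carmen Cohen, Yael Abara — 2 peers.

2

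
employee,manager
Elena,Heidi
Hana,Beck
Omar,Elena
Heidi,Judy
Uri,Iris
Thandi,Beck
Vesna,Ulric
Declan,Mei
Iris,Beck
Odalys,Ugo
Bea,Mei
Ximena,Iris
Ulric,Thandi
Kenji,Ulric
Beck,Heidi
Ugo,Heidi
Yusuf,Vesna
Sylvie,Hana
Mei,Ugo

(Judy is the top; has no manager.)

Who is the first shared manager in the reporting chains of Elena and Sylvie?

Elena's chain of managers is Heidi, Judy. Sylvie's chain of managers is Hana, Beck, Heidi, Judy. The first manager that appears in both chains is Heidi.

Heidi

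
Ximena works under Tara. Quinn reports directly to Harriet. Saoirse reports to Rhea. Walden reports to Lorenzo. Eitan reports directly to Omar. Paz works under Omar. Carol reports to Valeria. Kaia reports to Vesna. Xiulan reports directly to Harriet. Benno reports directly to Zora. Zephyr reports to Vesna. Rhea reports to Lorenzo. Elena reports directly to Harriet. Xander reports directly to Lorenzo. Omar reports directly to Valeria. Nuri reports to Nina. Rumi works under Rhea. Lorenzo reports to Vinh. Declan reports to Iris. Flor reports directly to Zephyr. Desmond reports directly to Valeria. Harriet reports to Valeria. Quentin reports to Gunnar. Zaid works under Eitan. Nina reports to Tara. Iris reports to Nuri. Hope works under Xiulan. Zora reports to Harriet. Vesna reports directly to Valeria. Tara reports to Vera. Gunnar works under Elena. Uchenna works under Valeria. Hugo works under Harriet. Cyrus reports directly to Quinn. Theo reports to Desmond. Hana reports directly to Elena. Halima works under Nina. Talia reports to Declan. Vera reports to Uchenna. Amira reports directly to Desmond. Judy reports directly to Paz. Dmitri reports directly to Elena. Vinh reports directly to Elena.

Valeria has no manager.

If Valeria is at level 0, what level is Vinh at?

Chain from Vinh up to Valeria: Vinh → Elena → Harriet → Valeria. That is 3 steps up, so Vinh is 3 levels below Valeria.

3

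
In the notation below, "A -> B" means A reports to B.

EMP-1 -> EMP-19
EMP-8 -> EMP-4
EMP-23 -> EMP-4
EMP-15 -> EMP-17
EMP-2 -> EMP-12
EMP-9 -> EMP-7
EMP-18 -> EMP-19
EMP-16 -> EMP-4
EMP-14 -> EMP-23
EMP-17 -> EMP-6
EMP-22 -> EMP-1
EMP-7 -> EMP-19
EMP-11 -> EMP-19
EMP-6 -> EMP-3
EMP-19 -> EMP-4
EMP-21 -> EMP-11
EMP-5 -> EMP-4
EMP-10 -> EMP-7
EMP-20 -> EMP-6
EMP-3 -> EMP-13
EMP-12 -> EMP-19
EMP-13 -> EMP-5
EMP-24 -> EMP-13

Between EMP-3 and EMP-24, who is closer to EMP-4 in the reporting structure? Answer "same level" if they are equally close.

Both EMP-3 and EMP-24 are 3 levels below EMP-4.

same level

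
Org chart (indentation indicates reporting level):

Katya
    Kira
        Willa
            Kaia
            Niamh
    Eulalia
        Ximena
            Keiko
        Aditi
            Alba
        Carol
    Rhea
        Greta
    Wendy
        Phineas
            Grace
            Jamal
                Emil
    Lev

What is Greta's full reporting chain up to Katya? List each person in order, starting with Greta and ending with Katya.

Greta reports to Rhea. Rhea reports to Katya. Katya is at the top.

Greta -> Rhea -> Katya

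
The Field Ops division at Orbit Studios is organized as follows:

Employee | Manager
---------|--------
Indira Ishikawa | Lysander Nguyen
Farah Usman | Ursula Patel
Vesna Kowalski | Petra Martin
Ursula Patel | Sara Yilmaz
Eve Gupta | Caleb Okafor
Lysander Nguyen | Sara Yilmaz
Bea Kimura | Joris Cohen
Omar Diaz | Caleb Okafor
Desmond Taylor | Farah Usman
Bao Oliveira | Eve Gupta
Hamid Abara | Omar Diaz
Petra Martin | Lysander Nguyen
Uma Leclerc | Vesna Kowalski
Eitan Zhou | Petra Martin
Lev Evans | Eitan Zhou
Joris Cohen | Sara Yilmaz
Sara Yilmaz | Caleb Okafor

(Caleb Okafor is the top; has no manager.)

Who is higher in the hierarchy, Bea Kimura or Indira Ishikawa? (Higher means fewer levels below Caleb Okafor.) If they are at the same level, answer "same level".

Both Bea Kimura and Indira Ishikawa are 3 levels below Caleb Okafor.

same level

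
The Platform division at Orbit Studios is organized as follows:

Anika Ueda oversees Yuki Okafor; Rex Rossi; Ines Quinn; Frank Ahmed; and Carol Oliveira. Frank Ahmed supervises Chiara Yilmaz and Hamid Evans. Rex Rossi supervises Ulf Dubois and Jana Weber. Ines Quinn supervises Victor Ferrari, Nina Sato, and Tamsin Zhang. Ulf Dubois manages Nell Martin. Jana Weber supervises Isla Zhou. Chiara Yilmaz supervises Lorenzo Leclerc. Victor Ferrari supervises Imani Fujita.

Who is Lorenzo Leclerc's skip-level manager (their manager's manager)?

Lorenzo Leclerc reports to Chiara Yilmaz, and Chiara Yilmaz reports to Frank Ahmed. So Lorenzo Leclerc's skip-level manager is Frank Ahmed.

Frank Ahmed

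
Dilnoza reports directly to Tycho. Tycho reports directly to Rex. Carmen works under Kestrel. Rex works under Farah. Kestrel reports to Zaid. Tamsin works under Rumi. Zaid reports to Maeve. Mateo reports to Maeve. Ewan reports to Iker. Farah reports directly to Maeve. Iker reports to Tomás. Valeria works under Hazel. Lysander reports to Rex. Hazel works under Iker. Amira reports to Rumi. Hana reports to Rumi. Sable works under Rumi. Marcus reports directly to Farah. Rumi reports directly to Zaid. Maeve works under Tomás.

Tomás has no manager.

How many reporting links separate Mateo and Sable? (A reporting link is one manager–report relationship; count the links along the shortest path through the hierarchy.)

4

Mateo is 1 level below Maeve, and Sable is 3 levels below Maeve (their lowest common manager). The shortest path runs up from Mateo to Maeve and back down to Sable: 1 + 3 = 4 links.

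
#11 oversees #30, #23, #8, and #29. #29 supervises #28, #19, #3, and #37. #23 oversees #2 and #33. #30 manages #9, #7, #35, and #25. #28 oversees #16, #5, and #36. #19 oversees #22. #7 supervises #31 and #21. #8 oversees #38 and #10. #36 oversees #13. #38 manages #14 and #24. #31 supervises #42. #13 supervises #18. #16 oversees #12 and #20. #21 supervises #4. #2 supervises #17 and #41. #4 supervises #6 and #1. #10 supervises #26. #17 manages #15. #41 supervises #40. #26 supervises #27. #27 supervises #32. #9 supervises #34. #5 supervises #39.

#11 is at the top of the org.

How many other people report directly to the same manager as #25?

3

#25 reports to #30. #30's other direct reports are #7, #9, #35 — 3 peers.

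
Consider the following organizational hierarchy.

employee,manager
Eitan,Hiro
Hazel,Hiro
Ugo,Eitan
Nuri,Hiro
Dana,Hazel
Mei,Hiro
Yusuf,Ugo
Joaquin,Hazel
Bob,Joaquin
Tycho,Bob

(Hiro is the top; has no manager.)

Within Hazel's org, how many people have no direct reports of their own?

2

The people in Hazel's organization with no one reporting to them are Tycho, Dana. That is 2.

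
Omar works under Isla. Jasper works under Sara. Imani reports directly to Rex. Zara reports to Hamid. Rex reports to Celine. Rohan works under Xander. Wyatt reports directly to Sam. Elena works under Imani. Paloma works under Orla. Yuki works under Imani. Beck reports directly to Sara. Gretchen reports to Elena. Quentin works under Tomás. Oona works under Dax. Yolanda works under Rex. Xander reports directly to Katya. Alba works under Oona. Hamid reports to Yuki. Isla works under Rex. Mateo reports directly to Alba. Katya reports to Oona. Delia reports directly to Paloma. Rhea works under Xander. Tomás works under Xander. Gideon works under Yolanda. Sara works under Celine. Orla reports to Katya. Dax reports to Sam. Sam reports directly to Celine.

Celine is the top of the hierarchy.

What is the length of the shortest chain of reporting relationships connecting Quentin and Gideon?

Quentin is 7 levels below Celine, and Gideon is 3 levels below Celine (their lowest common manager). The shortest path runs up from Quentin to Celine and back down to Gideon: 7 + 3 = 10 links.

10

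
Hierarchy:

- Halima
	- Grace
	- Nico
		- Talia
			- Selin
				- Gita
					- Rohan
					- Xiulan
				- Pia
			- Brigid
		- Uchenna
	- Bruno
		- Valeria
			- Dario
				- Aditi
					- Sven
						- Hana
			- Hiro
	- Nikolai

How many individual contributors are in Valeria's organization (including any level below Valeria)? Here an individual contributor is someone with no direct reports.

The people in Valeria's organization with no one reporting to them are Hiro, Hana. That is 2.

2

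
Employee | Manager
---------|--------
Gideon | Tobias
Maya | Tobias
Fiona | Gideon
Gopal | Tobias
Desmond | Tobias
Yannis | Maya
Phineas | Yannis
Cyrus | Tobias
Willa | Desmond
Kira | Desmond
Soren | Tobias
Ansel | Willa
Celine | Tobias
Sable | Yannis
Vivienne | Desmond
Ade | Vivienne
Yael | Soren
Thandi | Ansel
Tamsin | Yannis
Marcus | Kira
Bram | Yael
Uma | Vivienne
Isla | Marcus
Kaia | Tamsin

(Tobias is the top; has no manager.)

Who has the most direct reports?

Tobias

Direct-report counts: Tobias has 7; Soren has 1; Yael has 1; Desmond has 3; Vivienne has 2; Kira has 1; Marcus has 1; Willa has 1; Ansel has 1; Maya has 1; Yannis has 3; Tamsin has 1; Gideon has 1. The largest is 7, held by Tobias.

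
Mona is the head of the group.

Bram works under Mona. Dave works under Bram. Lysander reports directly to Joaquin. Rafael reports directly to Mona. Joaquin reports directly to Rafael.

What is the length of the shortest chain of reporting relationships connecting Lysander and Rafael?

2

Lysander is in Rafael's organization: the chain from Lysander up to Rafael is Lysander → Joaquin → Rafael, which is 2 links.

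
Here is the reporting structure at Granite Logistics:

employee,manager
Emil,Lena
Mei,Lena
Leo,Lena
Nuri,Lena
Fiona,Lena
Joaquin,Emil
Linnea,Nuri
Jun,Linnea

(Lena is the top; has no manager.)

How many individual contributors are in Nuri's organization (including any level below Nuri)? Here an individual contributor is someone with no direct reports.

The only person in Nuri's organization with no one reporting to them is Jun. That is 1.

1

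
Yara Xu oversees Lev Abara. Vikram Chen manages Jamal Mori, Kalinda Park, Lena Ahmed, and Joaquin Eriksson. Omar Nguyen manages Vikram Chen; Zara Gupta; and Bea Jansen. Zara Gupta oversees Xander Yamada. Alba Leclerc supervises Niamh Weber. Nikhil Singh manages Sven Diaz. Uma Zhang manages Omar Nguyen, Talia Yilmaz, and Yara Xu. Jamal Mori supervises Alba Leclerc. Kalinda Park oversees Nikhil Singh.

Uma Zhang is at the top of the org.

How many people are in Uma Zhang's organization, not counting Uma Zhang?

16

Uma Zhang directly manages Omar Nguyen, Yara Xu, Talia Yilmaz. Under Omar Nguyen: Bea Jansen, Zara Gupta, Xander Yamada, Vikram Chen, Lena Ahmed, Joaquin Eriksson, Jamal Mori, Alba Leclerc, Niamh Weber, Kalinda Park, Nikhil Singh, Sven Diaz (12). Under Yara Xu: Lev Abara (1). Talia Yilmaz has no reports. So Uma Zhang's organization is 3 direct reports plus everyone under them: 13 + 2 + 1 = 16.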